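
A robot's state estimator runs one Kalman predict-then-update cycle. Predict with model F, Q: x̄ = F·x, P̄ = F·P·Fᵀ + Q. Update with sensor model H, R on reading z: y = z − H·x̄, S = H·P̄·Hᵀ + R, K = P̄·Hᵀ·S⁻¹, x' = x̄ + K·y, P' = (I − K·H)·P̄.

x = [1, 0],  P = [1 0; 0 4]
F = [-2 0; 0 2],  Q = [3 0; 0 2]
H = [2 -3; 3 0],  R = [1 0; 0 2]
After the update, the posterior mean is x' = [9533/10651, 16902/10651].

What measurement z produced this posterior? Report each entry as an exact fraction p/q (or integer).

x̄ = F·x = [-2, 0]
P̄ = F·P·Fᵀ + Q = [7 0; 0 18]
S = H·P̄·Hᵀ + R = [191 42; 42 65]
K = P̄·Hᵀ·S⁻¹ = [28/10651 3423/10651; -3510/10651 2268/10651]
x' − x̄ = [30835/10651, 16902/10651] = K·y
y = (KᵀK)⁻¹·Kᵀ·(x' − x̄) = [1, 9]
z = y + H·x̄ = [1, 9] + [-4, -6] = [-3, 3]

z = [-3, 3]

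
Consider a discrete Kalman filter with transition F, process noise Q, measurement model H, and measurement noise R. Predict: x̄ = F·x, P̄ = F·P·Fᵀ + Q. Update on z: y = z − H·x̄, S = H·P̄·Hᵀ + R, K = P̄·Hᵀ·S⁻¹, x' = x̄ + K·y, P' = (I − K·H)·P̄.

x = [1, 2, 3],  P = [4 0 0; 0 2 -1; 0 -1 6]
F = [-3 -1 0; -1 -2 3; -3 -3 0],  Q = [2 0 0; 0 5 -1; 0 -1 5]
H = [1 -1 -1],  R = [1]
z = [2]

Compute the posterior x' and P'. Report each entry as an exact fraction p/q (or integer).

x̄ = F·x = [-5, 4, -9]
P̄ = F·P·Fᵀ + Q = [40 19 42; 19 83 32; 42 32 59]
y = z − H·x̄ = [2]
S = H·P̄·Hᵀ + R = [125]
K = P̄·Hᵀ·S⁻¹ = [-21/125; -96/125; -49/125]
x' = x̄ + K·y = [-667/125, 308/125, -1223/125]
P' = (I − K·H)·P̄ = [4559/125 359/125 4221/125; 359/125 1159/125 -704/125; 4221/125 -704/125 4974/125]

x' = [-667/125, 308/125, -1223/125]
P' = [4559/125 359/125 4221/125; 359/125 1159/125 -704/125; 4221/125 -704/125 4974/125]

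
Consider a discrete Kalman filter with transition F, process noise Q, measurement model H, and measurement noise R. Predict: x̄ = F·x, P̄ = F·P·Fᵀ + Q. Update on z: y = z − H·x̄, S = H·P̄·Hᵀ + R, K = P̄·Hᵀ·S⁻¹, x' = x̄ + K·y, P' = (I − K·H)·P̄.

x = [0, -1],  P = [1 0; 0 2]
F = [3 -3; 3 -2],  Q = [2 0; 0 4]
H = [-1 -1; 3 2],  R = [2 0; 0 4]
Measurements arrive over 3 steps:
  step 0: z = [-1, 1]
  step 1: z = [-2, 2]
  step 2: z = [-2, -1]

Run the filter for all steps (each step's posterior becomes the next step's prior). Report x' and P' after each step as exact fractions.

step 0: x' = [323/869, 142/869], P' = [1124/869 -1260/869; -1260/869 1932/869]
step 1: x' = [193360/791409, 752341/791409], P' = [942836/791409 -1037440/791409; -1037440/791409 1611032/791409]
step 2: x' = [-398640307/658941079, 669262078/658941079], P' = [784757148/658941079 -863605432/658941079; -863605432/658941079 1341258224/658941079]

step 0: x̄ = F·x = [3, 2]
step 0: P̄ = F·P·Fᵀ + Q = [29 21; 21 21]
step 0: y = z − H·x̄ = [4, -12]
step 0: S = H·P̄·Hᵀ + R = [94 -234; -234 601]
step 0: K = P̄·Hᵀ·S⁻¹ = [68/869 213/869; -336/869 21/869]
step 0: x' = x̄ + K·y = [323/869, 142/869]
step 0: P' = (I − K·H)·P̄ = [1124/869 -1260/869; -1260/869 1932/869]
step 1: x̄ = F·x = [543/869, 685/869]
step 1: P̄ = F·P·Fᵀ + Q = [51922/869 40608/869; 40608/869 36440/869]
step 1: y = z − H·x̄ = [-510/869, -1261/869]
step 1: S = H·P̄·Hᵀ + R = [171316/869 -431686/869; -431686/869 1103830/869]
step 1: K = P̄·Hᵀ·S⁻¹ = [47302/791409 188407/791409; -286796/791409 27436/791409]
step 1: x' = x̄ + K·y = [193360/791409, 752341/791409]
step 1: P' = (I − K·H)·P̄ = [942836/791409 -1037440/791409; -1037440/791409 1611032/791409]
step 2: x̄ = F·x = [-558981/263803, -924602/791409]
step 2: P̄ = F·P·Fᵀ + Q = [14413850/263803 11237772/263803; 11237772/263803 30544568/791409]
step 2: y = z − H·x̄ = [-4184363/791409, 6088624/791409]
step 2: S = H·P̄·Hᵀ + R = [142795568/791409 -359380366/791409; -359380366/791409 919077650/791409]
step 2: K = P̄·Hᵀ·S⁻¹ = [39424142/658941079 156765145/658941079; -238826396/658941079 22925038/658941079]
step 2: x' = x̄ + K·y = [-398640307/658941079, 669262078/658941079]
step 2: P' = (I − K·H)·P̄ = [784757148/658941079 -863605432/658941079; -863605432/658941079 1341258224/658941079]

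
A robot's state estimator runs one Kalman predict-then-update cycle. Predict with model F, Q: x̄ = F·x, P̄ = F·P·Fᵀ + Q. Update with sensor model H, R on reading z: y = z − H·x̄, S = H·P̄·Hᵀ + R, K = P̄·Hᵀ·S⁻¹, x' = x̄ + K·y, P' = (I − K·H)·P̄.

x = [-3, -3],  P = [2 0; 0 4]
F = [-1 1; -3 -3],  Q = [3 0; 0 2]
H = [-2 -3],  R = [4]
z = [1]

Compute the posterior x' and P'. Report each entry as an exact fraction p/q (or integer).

x̄ = F·x = [0, 18]
P̄ = F·P·Fᵀ + Q = [9 -6; -6 56]
y = z − H·x̄ = [55]
S = H·P̄·Hᵀ + R = [472]
K = P̄·Hᵀ·S⁻¹ = [0; -39/118]
x' = x̄ + K·y = [0, -21/118]
P' = (I − K·H)·P̄ = [9 -6; -6 262/59]

x' = [0, -21/118]
P' = [9 -6; -6 262/59]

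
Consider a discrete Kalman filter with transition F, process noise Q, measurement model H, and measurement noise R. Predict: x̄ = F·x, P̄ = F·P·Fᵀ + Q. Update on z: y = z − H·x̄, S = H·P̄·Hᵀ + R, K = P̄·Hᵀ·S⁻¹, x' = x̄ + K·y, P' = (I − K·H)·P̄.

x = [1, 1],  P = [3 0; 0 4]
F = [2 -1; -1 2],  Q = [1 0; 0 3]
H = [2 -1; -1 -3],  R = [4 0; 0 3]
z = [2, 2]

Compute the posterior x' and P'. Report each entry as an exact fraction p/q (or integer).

x' = [1117/1616, -1975/2424]
P' = [1191/1616 -103/808; -103/808 389/1212]

x̄ = F·x = [1, 1]
P̄ = F·P·Fᵀ + Q = [17 -14; -14 22]
y = z − H·x̄ = [1, 6]
S = H·P̄·Hᵀ + R = [150 102; 102 134]
K = P̄·Hᵀ·S⁻¹ = [647/1616 -191/1616; -349/2424 -225/808]
x' = x̄ + K·y = [1117/1616, -1975/2424]
P' = (I − K·H)·P̄ = [1191/1616 -103/808; -103/808 389/1212]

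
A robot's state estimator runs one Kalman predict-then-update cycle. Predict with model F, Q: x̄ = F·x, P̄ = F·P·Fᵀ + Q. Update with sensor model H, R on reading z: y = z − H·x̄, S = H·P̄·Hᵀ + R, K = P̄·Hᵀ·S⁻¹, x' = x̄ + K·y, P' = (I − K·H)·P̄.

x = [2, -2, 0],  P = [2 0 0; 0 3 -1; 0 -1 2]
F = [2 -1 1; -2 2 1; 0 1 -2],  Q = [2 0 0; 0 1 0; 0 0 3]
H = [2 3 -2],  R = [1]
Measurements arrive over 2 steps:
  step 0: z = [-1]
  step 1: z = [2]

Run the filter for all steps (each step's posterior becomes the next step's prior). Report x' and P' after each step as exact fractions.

step 0: x̄ = F·x = [6, -8, -2]
step 0: P̄ = F·P·Fᵀ + Q = [17 -13 -10; -13 19 5; -10 5 18]
step 0: y = z − H·x̄ = [7]
step 0: S = H·P̄·Hᵀ + R = [176]
step 0: K = P̄·Hᵀ·S⁻¹ = [15/176; 21/176; -41/176]
step 0: x' = x̄ + K·y = [1161/176, -1261/176, -639/176]
step 0: P' = (I − K·H)·P̄ = [2767/176 -2603/176 -1145/176; -2603/176 2903/176 1741/176; -1145/176 1741/176 1487/176]
step 1: x̄ = F·x = [184/11, -5483/176, 17/176]
step 1: P̄ = F·P·Fᵀ + Q = [1135/11 -1829/11 -80/11; -1829/11 56711/176 -1765/176; -80/11 -1765/176 2415/176]
step 1: y = z − H·x̄ = [10947/176]
step 1: S = H·P̄·Hᵀ + R = [273127/176]
step 1: K = P̄·Hᵀ·S⁻¹ = [-48912/273127; 115135/273127; -12685/273127]
step 1: x' = x̄ + K·y = [1526399/273127, -1347571/273127, -762611/273127]
step 1: P' = (I − K·H)·P̄ = [14588651/273127 -13416508/273127 -5511655/273127; -13416508/273127 12688847/273127 5559195/273127; -5511655/273127 5559195/273127 2833480/273127]

step 0: x' = [1161/176, -1261/176, -639/176], P' = [2767/176 -2603/176 -1145/176; -2603/176 2903/176 1741/176; -1145/176 1741/176 1487/176]
step 1: x' = [1526399/273127, -1347571/273127, -762611/273127], P' = [14588651/273127 -13416508/273127 -5511655/273127; -13416508/273127 12688847/273127 5559195/273127; -5511655/273127 5559195/273127 2833480/273127]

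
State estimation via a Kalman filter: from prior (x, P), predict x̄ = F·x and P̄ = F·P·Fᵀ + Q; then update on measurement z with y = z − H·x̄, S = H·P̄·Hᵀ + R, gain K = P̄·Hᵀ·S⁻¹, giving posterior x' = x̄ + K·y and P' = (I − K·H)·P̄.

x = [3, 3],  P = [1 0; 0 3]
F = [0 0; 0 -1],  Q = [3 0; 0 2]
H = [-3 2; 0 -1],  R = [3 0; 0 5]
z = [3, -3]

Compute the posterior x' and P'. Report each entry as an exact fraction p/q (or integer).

x̄ = F·x = [0, -3]
P̄ = F·P·Fᵀ + Q = [3 0; 0 5]
y = z − H·x̄ = [9, -6]
S = H·P̄·Hᵀ + R = [50 -10; -10 10]
K = P̄·Hᵀ·S⁻¹ = [-9/40 -9/40; 1/8 -3/8]
x' = x̄ + K·y = [-27/40, 3/8]
P' = (I − K·H)·P̄ = [39/40 9/8; 9/8 15/8]

x' = [-27/40, 3/8]
P' = [39/40 9/8; 9/8 15/8]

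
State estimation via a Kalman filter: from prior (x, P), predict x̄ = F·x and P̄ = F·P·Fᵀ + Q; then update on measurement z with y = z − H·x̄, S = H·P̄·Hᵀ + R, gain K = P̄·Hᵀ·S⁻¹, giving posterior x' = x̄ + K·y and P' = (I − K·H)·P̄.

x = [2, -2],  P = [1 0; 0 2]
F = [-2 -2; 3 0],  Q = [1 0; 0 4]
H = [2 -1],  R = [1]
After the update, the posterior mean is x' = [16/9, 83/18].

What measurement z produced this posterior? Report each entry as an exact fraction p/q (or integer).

z = [-1]

x̄ = F·x = [0, 6]
P̄ = F·P·Fᵀ + Q = [13 -6; -6 13]
S = H·P̄·Hᵀ + R = [90]
K = P̄·Hᵀ·S⁻¹ = [16/45; -5/18]
x' − x̄ = [16/9, -25/18] = K·y
y = (KᵀK)⁻¹·Kᵀ·(x' − x̄) = [5]
z = y + H·x̄ = [5] + [-6] = [-1]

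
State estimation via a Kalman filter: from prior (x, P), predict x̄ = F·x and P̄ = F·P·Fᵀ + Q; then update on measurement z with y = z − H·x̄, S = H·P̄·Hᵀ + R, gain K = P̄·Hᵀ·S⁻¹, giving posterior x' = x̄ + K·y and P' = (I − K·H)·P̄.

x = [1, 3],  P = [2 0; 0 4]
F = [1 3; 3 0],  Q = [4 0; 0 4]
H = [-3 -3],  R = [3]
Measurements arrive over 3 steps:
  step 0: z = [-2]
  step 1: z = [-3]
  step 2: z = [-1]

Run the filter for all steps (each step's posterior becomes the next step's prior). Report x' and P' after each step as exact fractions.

step 0: x̄ = F·x = [10, 3]
step 0: P̄ = F·P·Fᵀ + Q = [42 6; 6 22]
step 0: y = z − H·x̄ = [37]
step 0: S = H·P̄·Hᵀ + R = [687]
step 0: K = P̄·Hᵀ·S⁻¹ = [-48/229; -28/229]
step 0: x' = x̄ + K·y = [514/229, -349/229]
step 0: P' = (I − K·H)·P̄ = [2706/229 -2658/229; -2658/229 2686/229]
step 1: x̄ = F·x = [-533/229, 1542/229]
step 1: P̄ = F·P·Fᵀ + Q = [11848/229 -15804/229; -15804/229 25270/229]
step 1: y = z − H·x̄ = [2340/229]
step 1: S = H·P̄·Hᵀ + R = [50277/229]
step 1: K = P̄·Hᵀ·S⁻¹ = [3956/16759; -9466/16759]
step 1: x' = x̄ + K·y = [1417/16759, 16122/16759]
step 1: P' = (I − K·H)·P̄ = [662056/16759 -666012/16759; -666012/16759 675478/16759]
step 2: x̄ = F·x = [49783/16759, 4251/16759]
step 2: P̄ = F·P·Fᵀ + Q = [2812322/16759 -4007940/16759; -4007940/16759 6025540/16759]
step 2: y = z − H·x̄ = [145343/16759]
step 2: S = H·P̄·Hᵀ + R = [7448115/16759]
step 2: K = P̄·Hᵀ·S⁻¹ = [1195618/2482705; -403520/496541]
step 2: x' = x̄ + K·y = [17743971/2482705, -3373591/496541]
step 2: P' = (I − K·H)·P̄ = [160729082/2482705 -32384940/496541; -32384940/496541 32788460/496541]

step 0: x' = [514/229, -349/229], P' = [2706/229 -2658/229; -2658/229 2686/229]
step 1: x' = [1417/16759, 16122/16759], P' = [662056/16759 -666012/16759; -666012/16759 675478/16759]
step 2: x' = [17743971/2482705, -3373591/496541], P' = [160729082/2482705 -32384940/496541; -32384940/496541 32788460/496541]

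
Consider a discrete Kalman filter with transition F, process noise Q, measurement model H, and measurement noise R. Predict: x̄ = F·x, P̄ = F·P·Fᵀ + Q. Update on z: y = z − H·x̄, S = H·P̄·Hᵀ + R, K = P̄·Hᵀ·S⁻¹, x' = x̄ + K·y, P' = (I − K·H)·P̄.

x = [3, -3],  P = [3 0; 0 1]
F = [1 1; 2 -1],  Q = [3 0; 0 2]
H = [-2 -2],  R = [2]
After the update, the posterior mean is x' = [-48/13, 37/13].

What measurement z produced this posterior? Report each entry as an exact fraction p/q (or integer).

x̄ = F·x = [0, 9]
P̄ = F·P·Fᵀ + Q = [7 5; 5 15]
S = H·P̄·Hᵀ + R = [130]
K = P̄·Hᵀ·S⁻¹ = [-12/65; -4/13]
x' − x̄ = [-48/13, -80/13] = K·y
y = (KᵀK)⁻¹·Kᵀ·(x' − x̄) = [20]
z = y + H·x̄ = [20] + [-18] = [2]

z = [2]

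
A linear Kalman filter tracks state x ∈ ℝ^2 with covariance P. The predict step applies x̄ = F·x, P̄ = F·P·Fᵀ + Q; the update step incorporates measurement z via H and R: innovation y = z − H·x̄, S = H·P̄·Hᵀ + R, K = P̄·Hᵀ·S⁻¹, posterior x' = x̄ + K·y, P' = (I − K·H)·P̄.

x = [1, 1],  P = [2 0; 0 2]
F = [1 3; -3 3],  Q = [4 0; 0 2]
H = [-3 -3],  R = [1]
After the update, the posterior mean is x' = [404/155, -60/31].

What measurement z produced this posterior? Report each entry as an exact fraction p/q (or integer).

z = [-2]

x̄ = F·x = [4, 0]
P̄ = F·P·Fᵀ + Q = [24 12; 12 38]
S = H·P̄·Hᵀ + R = [775]
K = P̄·Hᵀ·S⁻¹ = [-108/775; -6/31]
x' − x̄ = [-216/155, -60/31] = K·y
y = (KᵀK)⁻¹·Kᵀ·(x' − x̄) = [10]
z = y + H·x̄ = [10] + [-12] = [-2]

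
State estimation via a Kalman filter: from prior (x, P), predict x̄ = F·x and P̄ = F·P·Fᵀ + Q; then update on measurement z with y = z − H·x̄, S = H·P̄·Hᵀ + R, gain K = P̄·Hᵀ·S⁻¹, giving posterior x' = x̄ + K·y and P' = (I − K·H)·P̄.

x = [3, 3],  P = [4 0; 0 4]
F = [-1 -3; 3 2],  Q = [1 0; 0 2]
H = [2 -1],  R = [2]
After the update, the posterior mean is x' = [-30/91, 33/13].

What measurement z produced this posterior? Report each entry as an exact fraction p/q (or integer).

x̄ = F·x = [-12, 15]
P̄ = F·P·Fᵀ + Q = [41 -36; -36 54]
S = H·P̄·Hᵀ + R = [364]
K = P̄·Hᵀ·S⁻¹ = [59/182; -9/26]
x' − x̄ = [1062/91, -162/13] = K·y
y = (KᵀK)⁻¹·Kᵀ·(x' − x̄) = [36]
z = y + H·x̄ = [36] + [-39] = [-3]

z = [-3]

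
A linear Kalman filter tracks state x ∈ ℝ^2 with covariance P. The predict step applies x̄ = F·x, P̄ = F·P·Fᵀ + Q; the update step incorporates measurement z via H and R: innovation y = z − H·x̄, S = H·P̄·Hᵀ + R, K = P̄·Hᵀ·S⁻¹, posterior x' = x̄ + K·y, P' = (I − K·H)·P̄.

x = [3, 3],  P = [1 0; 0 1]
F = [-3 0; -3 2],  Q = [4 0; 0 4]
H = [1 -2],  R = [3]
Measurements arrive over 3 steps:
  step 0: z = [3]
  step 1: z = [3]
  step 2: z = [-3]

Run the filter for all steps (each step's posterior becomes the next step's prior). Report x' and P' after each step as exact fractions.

step 0: x' = [-77/8, -49/8], P' = [599/48 307/48; 307/48 191/48]
step 1: x' = [879/37, 393/37], P' = [206093/2183 105319/2183; 105319/2183 55325/2183]
step 2: x' = [-34649/43765, 30977/43765], P' = [68853907/262590 35300369/262590; 35300369/262590 18278923/262590]

step 0: x̄ = F·x = [-9, -3]
step 0: P̄ = F·P·Fᵀ + Q = [13 9; 9 17]
step 0: y = z − H·x̄ = [6]
step 0: S = H·P̄·Hᵀ + R = [48]
step 0: K = P̄·Hᵀ·S⁻¹ = [-5/48; -25/48]
step 0: x' = x̄ + K·y = [-77/8, -49/8]
step 0: P' = (I − K·H)·P̄ = [599/48 307/48; 307/48 191/48]
step 1: x̄ = F·x = [231/8, 133/8]
step 1: P̄ = F·P·Fᵀ + Q = [1861/16 1183/16; 1183/16 2663/48]
step 1: y = z − H·x̄ = [59/8]
step 1: S = H·P̄·Hᵀ + R = [2183/48]
step 1: K = P̄·Hᵀ·S⁻¹ = [-1515/2183; -1777/2183]
step 1: x' = x̄ + K·y = [879/37, 393/37]
step 1: P' = (I − K·H)·P̄ = [206093/2183 105319/2183; 105319/2183 55325/2183]
step 2: x̄ = F·x = [-2637/37, -1851/37]
step 2: P̄ = F·P·Fᵀ + Q = [1863569/2183 1222923/2183; 1222923/2183 821041/2183]
step 2: y = z − H·x̄ = [-1176/37]
step 2: S = H·P̄·Hᵀ + R = [262590/2183]
step 2: K = P̄·Hᵀ·S⁻¹ = [-582277/262590; -419159/262590]
step 2: x' = x̄ + K·y = [-34649/43765, 30977/43765]
step 2: P' = (I − K·H)·P̄ = [68853907/262590 35300369/262590; 35300369/262590 18278923/262590]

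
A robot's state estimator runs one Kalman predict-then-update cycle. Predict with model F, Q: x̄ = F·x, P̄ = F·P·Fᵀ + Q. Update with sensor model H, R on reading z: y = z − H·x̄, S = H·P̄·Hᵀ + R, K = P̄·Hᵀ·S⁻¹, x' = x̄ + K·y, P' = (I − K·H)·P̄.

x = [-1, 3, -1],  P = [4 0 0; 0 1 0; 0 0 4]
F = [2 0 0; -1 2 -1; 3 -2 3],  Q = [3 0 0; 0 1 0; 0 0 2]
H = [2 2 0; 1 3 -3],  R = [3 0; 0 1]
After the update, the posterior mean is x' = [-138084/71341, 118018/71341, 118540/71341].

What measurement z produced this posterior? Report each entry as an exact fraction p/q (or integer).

z = [-1, -2]

x̄ = F·x = [-2, 8, -12]
P̄ = F·P·Fᵀ + Q = [19 -8 24; -8 13 -28; 24 -28 78]
S = H·P̄·Hᵀ + R = [67 76; 76 1151]
K = P̄·Hᵀ·S⁻¹ = [31174/71341 -6831/71341; 2770/71341 6945/71341; 13136/71341 -19090/71341]
x' − x̄ = [4598/71341, -452710/71341, 974632/71341] = K·y
y = (KᵀK)⁻¹·Kᵀ·(x' − x̄) = [-13, -60]
z = y + H·x̄ = [-13, -60] + [12, 58] = [-1, -2]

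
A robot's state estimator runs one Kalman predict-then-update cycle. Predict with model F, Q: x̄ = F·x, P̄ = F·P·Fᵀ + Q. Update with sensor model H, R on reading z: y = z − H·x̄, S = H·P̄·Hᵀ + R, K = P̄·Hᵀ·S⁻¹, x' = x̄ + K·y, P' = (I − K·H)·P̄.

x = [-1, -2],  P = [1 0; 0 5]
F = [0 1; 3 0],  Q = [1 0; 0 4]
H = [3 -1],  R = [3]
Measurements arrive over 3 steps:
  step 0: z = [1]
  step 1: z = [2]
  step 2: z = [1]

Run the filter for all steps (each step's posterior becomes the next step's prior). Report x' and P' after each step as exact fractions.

step 0: x̄ = F·x = [-2, -3]
step 0: P̄ = F·P·Fᵀ + Q = [6 0; 0 13]
step 0: y = z − H·x̄ = [4]
step 0: S = H·P̄·Hᵀ + R = [70]
step 0: K = P̄·Hᵀ·S⁻¹ = [9/35; -13/70]
step 0: x' = x̄ + K·y = [-34/35, -131/35]
step 0: P' = (I − K·H)·P̄ = [48/35 117/35; 117/35 741/70]
step 1: x̄ = F·x = [-131/35, -102/35]
step 1: P̄ = F·P·Fᵀ + Q = [811/70 351/35; 351/35 572/35]
step 1: y = z − H·x̄ = [361/35]
step 1: S = H·P̄·Hᵀ + R = [4441/70]
step 1: K = P̄·Hᵀ·S⁻¹ = [1731/4441; 962/4441]
step 1: x' = x̄ + K·y = [1232/4441, -3020/4441]
step 1: P' = (I − K·H)·P̄ = [8647/4441 20748/4441; 20748/4441 59358/4441]
step 2: x̄ = F·x = [-3020/4441, 3696/4441]
step 2: P̄ = F·P·Fᵀ + Q = [63799/4441 62244/4441; 62244/4441 95587/4441]
step 2: y = z − H·x̄ = [17197/4441]
step 2: S = H·P̄·Hᵀ + R = [309637/4441]
step 2: K = P̄·Hᵀ·S⁻¹ = [129153/309637; 91145/309637]
step 2: x' = x̄ + K·y = [289561/309637, 610637/309637]
step 2: P' = (I − K·H)·P̄ = [692194/309637 1689123/309637; 1689123/309637 4793934/309637]

step 0: x' = [-34/35, -131/35], P' = [48/35 117/35; 117/35 741/70]
step 1: x' = [1232/4441, -3020/4441], P' = [8647/4441 20748/4441; 20748/4441 59358/4441]
step 2: x' = [289561/309637, 610637/309637], P' = [692194/309637 1689123/309637; 1689123/309637 4793934/309637]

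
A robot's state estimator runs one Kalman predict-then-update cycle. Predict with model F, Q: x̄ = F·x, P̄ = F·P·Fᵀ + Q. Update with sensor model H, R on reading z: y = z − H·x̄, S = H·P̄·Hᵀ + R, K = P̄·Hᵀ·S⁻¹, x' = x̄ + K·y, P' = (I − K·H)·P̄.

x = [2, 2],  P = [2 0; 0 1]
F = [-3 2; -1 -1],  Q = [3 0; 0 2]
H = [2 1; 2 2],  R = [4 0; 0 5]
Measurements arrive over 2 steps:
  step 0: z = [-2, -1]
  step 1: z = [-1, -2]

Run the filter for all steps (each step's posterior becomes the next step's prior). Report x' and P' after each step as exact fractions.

step 0: x̄ = F·x = [-2, -4]
step 0: P̄ = F·P·Fᵀ + Q = [25 4; 4 5]
step 0: y = z − H·x̄ = [6, 11]
step 0: S = H·P̄·Hᵀ + R = [125 134; 134 157]
step 0: K = P̄·Hᵀ·S⁻¹ = [706/1669 14/1669; -371/1669 508/1669]
step 0: x' = x̄ + K·y = [1052/1669, -3314/1669]
step 0: P' = (I − K·H)·P̄ = [2789/1669 -2754/1669; -2754/1669 4024/1669]
step 1: x̄ = F·x = [-9784/1669, 2262/1669]
step 1: P̄ = F·P·Fᵀ + Q = [79252/1669 -2435/1669; -2435/1669 4643/1669]
step 1: y = z − H·x̄ = [15637/1669, 11706/1669]
step 1: S = H·P̄·Hᵀ + R = [318587/1669 311684/1669; 311684/1669 324445/1669]
step 1: K = P̄·Hᵀ·S⁻¹ = [1648021/3725011 180698/3725011; -868811/3725011 885340/3725011]
step 1: x' = x̄ + K·y = [-5128911/3725011, 3118135/3725011]
step 1: P' = (I − K·H)·P̄ = [6140339/3725011 -5688594/3725011; -5688594/3725011 7901944/3725011]

step 0: x' = [1052/1669, -3314/1669], P' = [2789/1669 -2754/1669; -2754/1669 4024/1669]
step 1: x' = [-5128911/3725011, 3118135/3725011], P' = [6140339/3725011 -5688594/3725011; -5688594/3725011 7901944/3725011]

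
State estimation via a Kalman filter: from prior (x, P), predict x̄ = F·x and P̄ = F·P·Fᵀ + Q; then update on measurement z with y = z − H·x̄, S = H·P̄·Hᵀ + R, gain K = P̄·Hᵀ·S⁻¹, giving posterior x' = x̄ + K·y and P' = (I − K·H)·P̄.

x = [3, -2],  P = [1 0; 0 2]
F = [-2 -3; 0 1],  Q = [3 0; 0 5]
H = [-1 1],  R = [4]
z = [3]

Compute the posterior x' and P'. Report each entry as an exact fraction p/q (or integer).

x' = [-155/48, -31/48]
P' = [239/48 115/48; 115/48 167/48]

x̄ = F·x = [0, -2]
P̄ = F·P·Fᵀ + Q = [25 -6; -6 7]
y = z − H·x̄ = [5]
S = H·P̄·Hᵀ + R = [48]
K = P̄·Hᵀ·S⁻¹ = [-31/48; 13/48]
x' = x̄ + K·y = [-155/48, -31/48]
P' = (I − K·H)·P̄ = [239/48 115/48; 115/48 167/48]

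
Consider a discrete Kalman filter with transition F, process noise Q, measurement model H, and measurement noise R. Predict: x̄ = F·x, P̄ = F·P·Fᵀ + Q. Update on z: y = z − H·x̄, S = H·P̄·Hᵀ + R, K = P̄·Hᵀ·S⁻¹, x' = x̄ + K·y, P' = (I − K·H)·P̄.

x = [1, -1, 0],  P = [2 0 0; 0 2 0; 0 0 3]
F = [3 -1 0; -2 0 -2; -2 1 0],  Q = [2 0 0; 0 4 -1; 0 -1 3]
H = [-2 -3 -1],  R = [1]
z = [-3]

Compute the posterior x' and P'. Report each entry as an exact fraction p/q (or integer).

x' = [77/20, -5/8, -57/20]
P' = [871/40 -159/16 -551/40; -159/16 163/32 79/16; -551/40 79/16 511/40]

x̄ = F·x = [4, -2, -3]
P̄ = F·P·Fᵀ + Q = [22 -12 -14; -12 24 7; -14 7 13]
y = z − H·x̄ = [-4]
S = H·P̄·Hᵀ + R = [160]
K = P̄·Hᵀ·S⁻¹ = [3/80; -11/32; -3/80]
x' = x̄ + K·y = [77/20, -5/8, -57/20]
P' = (I − K·H)·P̄ = [871/40 -159/16 -551/40; -159/16 163/32 79/16; -551/40 79/16 511/40]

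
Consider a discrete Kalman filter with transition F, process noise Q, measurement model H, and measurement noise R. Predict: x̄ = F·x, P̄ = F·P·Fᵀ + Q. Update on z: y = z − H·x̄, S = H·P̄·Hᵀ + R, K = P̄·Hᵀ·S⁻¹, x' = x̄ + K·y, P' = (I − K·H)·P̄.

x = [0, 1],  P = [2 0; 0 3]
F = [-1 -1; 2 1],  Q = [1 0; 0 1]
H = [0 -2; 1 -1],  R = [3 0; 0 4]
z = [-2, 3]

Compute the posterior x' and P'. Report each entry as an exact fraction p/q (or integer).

x' = [263/392, 107/392]
P' = [509/392 -15/392; -15/392 213/392]

x̄ = F·x = [-1, 1]
P̄ = F·P·Fᵀ + Q = [6 -7; -7 12]
y = z − H·x̄ = [0, 5]
S = H·P̄·Hᵀ + R = [51 38; 38 36]
K = P̄·Hᵀ·S⁻¹ = [5/196 131/392; -71/196 -57/392]
x' = x̄ + K·y = [263/392, 107/392]
P' = (I − K·H)·P̄ = [509/392 -15/392; -15/392 213/392]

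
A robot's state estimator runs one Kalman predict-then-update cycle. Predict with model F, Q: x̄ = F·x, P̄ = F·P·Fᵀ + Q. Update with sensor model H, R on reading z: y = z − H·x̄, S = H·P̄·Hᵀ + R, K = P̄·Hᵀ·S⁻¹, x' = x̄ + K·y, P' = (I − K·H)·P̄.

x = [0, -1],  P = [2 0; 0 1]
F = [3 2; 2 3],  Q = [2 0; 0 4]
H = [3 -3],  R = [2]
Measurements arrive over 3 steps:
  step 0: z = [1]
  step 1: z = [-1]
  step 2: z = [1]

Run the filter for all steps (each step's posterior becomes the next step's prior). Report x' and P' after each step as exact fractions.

step 0: x̄ = F·x = [-2, -3]
step 0: P̄ = F·P·Fᵀ + Q = [24 18; 18 21]
step 0: y = z − H·x̄ = [-2]
step 0: S = H·P̄·Hᵀ + R = [83]
step 0: K = P̄·Hᵀ·S⁻¹ = [18/83; -9/83]
step 0: x' = x̄ + K·y = [-202/83, -231/83]
step 0: P' = (I − K·H)·P̄ = [1668/83 1656/83; 1656/83 1662/83]
step 1: x̄ = F·x = [-1068/83, -1097/83]
step 1: P̄ = F·P·Fᵀ + Q = [41698/83 41508/83; 41508/83 41834/83]
step 1: y = z − H·x̄ = [-170/83]
step 1: S = H·P̄·Hᵀ + R = [4810/83]
step 1: K = P̄·Hᵀ·S⁻¹ = [57/481; -489/2405]
step 1: x' = x̄ + K·y = [-6306/481, -6157/481]
step 1: P' = (I − K·H)·P̄ = [241256/481 241218/481; 241218/481 1206416/2405]
step 2: x̄ = F·x = [-31232/481, -2391/37]
step 2: P̄ = F·P·Fᵀ + Q = [30160074/2405 2319642/185; 2319642/185 2320428/185]
step 2: y = z − H·x̄ = [928/481]
step 2: S = H·P̄·Hᵀ + R = [139324/2405]
step 2: K = P̄·Hᵀ·S⁻¹ = [3546/34831; -15327/69662]
step 2: x' = x̄ + K·y = [-2254784/34831, -2265621/34831]
step 2: P' = (I − K·H)·P̄ = [436779726/34831 436777362/34831; 436777362/34831 436782471/34831]

step 0: x' = [-202/83, -231/83], P' = [1668/83 1656/83; 1656/83 1662/83]
step 1: x' = [-6306/481, -6157/481], P' = [241256/481 241218/481; 241218/481 1206416/2405]
step 2: x' = [-2254784/34831, -2265621/34831], P' = [436779726/34831 436777362/34831; 436777362/34831 436782471/34831]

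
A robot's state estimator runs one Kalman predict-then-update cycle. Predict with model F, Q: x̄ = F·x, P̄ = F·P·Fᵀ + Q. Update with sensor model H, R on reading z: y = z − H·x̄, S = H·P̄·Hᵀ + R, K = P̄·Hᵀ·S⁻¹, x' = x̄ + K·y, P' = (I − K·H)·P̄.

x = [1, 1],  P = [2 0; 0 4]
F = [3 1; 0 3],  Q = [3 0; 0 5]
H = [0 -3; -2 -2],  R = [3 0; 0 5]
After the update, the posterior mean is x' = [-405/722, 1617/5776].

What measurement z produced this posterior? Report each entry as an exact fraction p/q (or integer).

x̄ = F·x = [4, 3]
P̄ = F·P·Fᵀ + Q = [25 12; 12 41]
S = H·P̄·Hᵀ + R = [372 318; 318 365]
K = P̄·Hᵀ·S⁻¹ = [433/1444 -335/722; -3729/11552 -53/5776]
x' − x̄ = [-3293/722, -15711/5776] = K·y
y = (KᵀK)⁻¹·Kᵀ·(x' − x̄) = [8, 15]
z = y + H·x̄ = [8, 15] + [-9, -14] = [-1, 1]

z = [-1, 1]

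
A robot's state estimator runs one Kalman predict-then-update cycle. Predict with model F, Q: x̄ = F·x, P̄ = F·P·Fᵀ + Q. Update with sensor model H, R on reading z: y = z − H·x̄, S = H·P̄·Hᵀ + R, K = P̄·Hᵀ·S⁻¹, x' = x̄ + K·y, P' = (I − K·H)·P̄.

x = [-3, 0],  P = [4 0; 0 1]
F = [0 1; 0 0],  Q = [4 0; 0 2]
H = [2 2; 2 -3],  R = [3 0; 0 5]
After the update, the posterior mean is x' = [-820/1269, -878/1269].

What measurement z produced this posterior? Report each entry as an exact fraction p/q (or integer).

z = [-3, 1]

x̄ = F·x = [0, 0]
P̄ = F·P·Fᵀ + Q = [5 0; 0 2]
S = H·P̄·Hᵀ + R = [31 8; 8 43]
K = P̄·Hᵀ·S⁻¹ = [350/1269 230/1269; 220/1269 -218/1269]
x' − x̄ = [-820/1269, -878/1269] = K·y
y = (KᵀK)⁻¹·Kᵀ·(x' − x̄) = [-3, 1]
z = y + H·x̄ = [-3, 1] + [0, 0] = [-3, 1]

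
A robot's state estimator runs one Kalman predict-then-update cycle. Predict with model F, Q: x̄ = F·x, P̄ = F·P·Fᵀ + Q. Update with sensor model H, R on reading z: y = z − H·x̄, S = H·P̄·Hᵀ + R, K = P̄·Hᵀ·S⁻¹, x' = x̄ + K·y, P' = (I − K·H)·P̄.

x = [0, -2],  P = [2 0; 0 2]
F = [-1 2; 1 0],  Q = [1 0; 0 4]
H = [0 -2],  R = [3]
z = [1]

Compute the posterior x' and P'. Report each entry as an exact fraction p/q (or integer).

x̄ = F·x = [-4, 0]
P̄ = F·P·Fᵀ + Q = [11 -2; -2 6]
y = z − H·x̄ = [1]
S = H·P̄·Hᵀ + R = [27]
K = P̄·Hᵀ·S⁻¹ = [4/27; -4/9]
x' = x̄ + K·y = [-104/27, -4/9]
P' = (I − K·H)·P̄ = [281/27 -2/9; -2/9 2/3]

x' = [-104/27, -4/9]
P' = [281/27 -2/9; -2/9 2/3]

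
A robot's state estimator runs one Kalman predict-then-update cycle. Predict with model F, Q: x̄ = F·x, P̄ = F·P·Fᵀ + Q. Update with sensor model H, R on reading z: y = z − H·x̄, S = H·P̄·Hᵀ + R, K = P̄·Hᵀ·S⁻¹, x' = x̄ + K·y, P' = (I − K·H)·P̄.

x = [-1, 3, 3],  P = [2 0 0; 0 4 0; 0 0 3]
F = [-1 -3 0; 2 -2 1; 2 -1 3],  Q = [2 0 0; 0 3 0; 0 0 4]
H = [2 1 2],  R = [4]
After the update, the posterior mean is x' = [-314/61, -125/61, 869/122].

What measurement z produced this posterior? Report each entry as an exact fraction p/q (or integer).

z = [2]

x̄ = F·x = [-8, -5, 4]
P̄ = F·P·Fᵀ + Q = [40 20 8; 20 30 25; 8 25 43]
S = H·P̄·Hᵀ + R = [610]
K = P̄·Hᵀ·S⁻¹ = [58/305; 12/61; 127/610]
x' − x̄ = [174/61, 180/61, 381/122] = K·y
y = (KᵀK)⁻¹·Kᵀ·(x' − x̄) = [15]
z = y + H·x̄ = [15] + [-13] = [2]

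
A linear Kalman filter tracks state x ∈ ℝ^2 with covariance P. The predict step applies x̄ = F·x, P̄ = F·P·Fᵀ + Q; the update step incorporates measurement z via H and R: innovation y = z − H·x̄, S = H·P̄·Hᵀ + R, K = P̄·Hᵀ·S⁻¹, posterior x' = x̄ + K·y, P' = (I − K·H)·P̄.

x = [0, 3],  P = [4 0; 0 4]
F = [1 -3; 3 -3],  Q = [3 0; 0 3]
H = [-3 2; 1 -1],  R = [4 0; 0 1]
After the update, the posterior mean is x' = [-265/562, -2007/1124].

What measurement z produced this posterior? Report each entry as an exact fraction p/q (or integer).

x̄ = F·x = [-9, -9]
P̄ = F·P·Fᵀ + Q = [43 48; 48 75]
S = H·P̄·Hᵀ + R = [115 -39; -39 23]
K = P̄·Hᵀ·S⁻¹ = [-477/562 -931/562; -915/1124 -2871/1124]
x' − x̄ = [4793/562, 8109/1124] = K·y
y = (KᵀK)⁻¹·Kᵀ·(x' − x̄) = [-12, 1]
z = y + H·x̄ = [-12, 1] + [9, 0] = [-3, 1]

z = [-3, 1]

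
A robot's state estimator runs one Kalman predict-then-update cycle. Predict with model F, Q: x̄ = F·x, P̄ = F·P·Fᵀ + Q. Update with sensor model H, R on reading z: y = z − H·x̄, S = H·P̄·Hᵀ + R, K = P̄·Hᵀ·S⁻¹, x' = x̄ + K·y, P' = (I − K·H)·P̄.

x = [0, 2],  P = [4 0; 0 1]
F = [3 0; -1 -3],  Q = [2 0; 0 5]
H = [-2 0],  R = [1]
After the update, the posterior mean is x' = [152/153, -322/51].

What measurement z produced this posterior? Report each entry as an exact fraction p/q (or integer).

z = [-2]

x̄ = F·x = [0, -6]
P̄ = F·P·Fᵀ + Q = [38 -12; -12 18]
S = H·P̄·Hᵀ + R = [153]
K = P̄·Hᵀ·S⁻¹ = [-76/153; 8/51]
x' − x̄ = [152/153, -16/51] = K·y
y = (KᵀK)⁻¹·Kᵀ·(x' − x̄) = [-2]
z = y + H·x̄ = [-2] + [0] = [-2]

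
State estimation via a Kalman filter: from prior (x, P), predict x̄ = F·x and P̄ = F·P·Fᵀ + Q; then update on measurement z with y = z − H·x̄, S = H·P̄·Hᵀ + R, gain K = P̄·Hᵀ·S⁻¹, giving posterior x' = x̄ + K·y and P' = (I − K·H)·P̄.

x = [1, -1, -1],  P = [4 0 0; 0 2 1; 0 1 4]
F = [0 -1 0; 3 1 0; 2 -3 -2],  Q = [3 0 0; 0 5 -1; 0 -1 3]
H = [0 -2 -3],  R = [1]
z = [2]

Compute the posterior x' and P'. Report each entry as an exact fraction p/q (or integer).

x̄ = F·x = [1, 2, 7]
P̄ = F·P·Fᵀ + Q = [5 -2 8; -2 43 15; 8 15 65]
y = z − H·x̄ = [27]
S = H·P̄·Hᵀ + R = [938]
K = P̄·Hᵀ·S⁻¹ = [-10/469; -131/938; -225/938]
x' = x̄ + K·y = [199/469, -1661/938, 491/938]
P' = (I − K·H)·P̄ = [2145/469 -2248/469 1502/469; -2248/469 23173/938 -15405/938; 1502/469 -15405/938 10345/938]

x' = [199/469, -1661/938, 491/938]
P' = [2145/469 -2248/469 1502/469; -2248/469 23173/938 -15405/938; 1502/469 -15405/938 10345/938]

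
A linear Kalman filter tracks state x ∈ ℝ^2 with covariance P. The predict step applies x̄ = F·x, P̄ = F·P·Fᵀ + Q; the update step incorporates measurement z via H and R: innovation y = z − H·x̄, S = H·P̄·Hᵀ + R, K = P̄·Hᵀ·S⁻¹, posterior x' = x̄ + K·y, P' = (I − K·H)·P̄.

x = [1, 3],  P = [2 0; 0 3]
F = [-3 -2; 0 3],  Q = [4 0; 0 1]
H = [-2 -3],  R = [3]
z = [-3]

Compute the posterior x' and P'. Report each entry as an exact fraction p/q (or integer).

x' = [-237/25, 1287/175]
P' = [822/25 -546/25; -546/25 2596/175]

x̄ = F·x = [-9, 9]
P̄ = F·P·Fᵀ + Q = [34 -18; -18 28]
y = z − H·x̄ = [6]
S = H·P̄·Hᵀ + R = [175]
K = P̄·Hᵀ·S⁻¹ = [-2/25; -48/175]
x' = x̄ + K·y = [-237/25, 1287/175]
P' = (I − K·H)·P̄ = [822/25 -546/25; -546/25 2596/175]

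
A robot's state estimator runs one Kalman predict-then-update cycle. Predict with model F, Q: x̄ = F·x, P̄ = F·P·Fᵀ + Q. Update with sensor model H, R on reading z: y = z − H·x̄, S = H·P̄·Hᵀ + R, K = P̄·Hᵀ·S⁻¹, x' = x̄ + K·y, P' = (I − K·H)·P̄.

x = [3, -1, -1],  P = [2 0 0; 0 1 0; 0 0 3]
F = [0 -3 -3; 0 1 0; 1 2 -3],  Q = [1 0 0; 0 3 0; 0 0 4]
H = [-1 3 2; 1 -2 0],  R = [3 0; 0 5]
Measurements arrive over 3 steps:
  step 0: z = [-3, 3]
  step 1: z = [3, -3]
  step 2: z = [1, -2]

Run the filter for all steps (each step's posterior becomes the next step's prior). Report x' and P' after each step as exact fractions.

step 0: x̄ = F·x = [6, -1, 4]
step 0: P̄ = F·P·Fᵀ + Q = [37 -3 21; -3 4 2; 21 2 37]
step 0: y = z − H·x̄ = [-2, -5]
step 0: S = H·P̄·Hᵀ + R = [182 -42; -42 70]
step 0: K = P̄·Hᵀ·S⁻¹ = [109/784 547/784; 31/392 -43/392; 173/392 199/392]
step 0: x' = x̄ + K·y = [1751/784, -239/392, 227/392]
step 0: P' = (I − K·H)·P̄ = [5923/784 797/392 367/392; 797/392 253/196 -157/196; 367/392 -157/196 457/196]
step 1: x̄ = F·x = [9/98, -239/392, -81/112]
step 1: P̄ = F·P·Fᵀ + Q = [940/49 -72/49 27/14; -72/49 841/196 393/56; 27/14 393/56 5581/112]
step 1: y = z − H·x̄ = [312/49, -845/196]
step 1: S = H·P̄·Hᵀ + R = [33853/98 -3748/49; -3748/49 2314/49]
step 1: K = P̄·Hᵀ·S⁻¹ = [260742/3588631 2103430/3588631; 195961/3588631 -1785547/14354524; 1606448/3588631 13455529/28709048]
step 1: x' = x̄ + K·y = [-7078556/3588631, 15748141/57418096, 12231577/114836192]
step 1: P' = (I − K·H)·P̄ = [27455766/3588631 8469308/3588631 1415034/3588631; 8469308/3588631 42804967/28709048 -55957373/57418096; 1415034/3588631 -55957373/57418096 267622167/114836192]
step 2: x̄ = F·x = [-131183577/114836192, 15748141/57418096, -200215959/114836192]
step 2: P̄ = F·P·Fᵀ + Q = [2049949079/114836192 -88957683/57418096 96639225/114836192; -88957683/57418096 128932111/28709048 474600915/57418096; 96639225/114836192 474600915/57418096 6586770103/114836192]
step 2: y = z − H·x̄ = [289595687/114836192, -35496243/114836192]
step 2: S = H·P̄·Hᵀ + R = [45454451319/114836192 -9637425443/114836192; -9637425443/114836192 5398705279/114836192]
step 2: K = P̄·Hᵀ·S⁻¹ = [89522022445/1328111063806 751644031519/1328111063806; 34427287415/664055531903 -87298693923/664055531903; 298718311481/664055531903 311630979682/664055531903]
step 2: x' = x̄ + K·y = [-1523750522867/1328111063806, 295935012370/664055531903, -500789067418/664055531903]
step 2: P' = (I − K·H)·P̄ = [9824994509215/1328111063806 1516693587905/664055531903 248349762280/664055531903; 1516693587905/664055531903 976593528760/664055531903 -654902568065/664055531903; 248349762280/664055531903 -654902568065/664055531903 1554606200459/664055531903]

step 0: x' = [1751/784, -239/392, 227/392], P' = [5923/784 797/392 367/392; 797/392 253/196 -157/196; 367/392 -157/196 457/196]
step 1: x' = [-7078556/3588631, 15748141/57418096, 12231577/114836192], P' = [27455766/3588631 8469308/3588631 1415034/3588631; 8469308/3588631 42804967/28709048 -55957373/57418096; 1415034/3588631 -55957373/57418096 267622167/114836192]
step 2: x' = [-1523750522867/1328111063806, 295935012370/664055531903, -500789067418/664055531903], P' = [9824994509215/1328111063806 1516693587905/664055531903 248349762280/664055531903; 1516693587905/664055531903 976593528760/664055531903 -654902568065/664055531903; 248349762280/664055531903 -654902568065/664055531903 1554606200459/664055531903]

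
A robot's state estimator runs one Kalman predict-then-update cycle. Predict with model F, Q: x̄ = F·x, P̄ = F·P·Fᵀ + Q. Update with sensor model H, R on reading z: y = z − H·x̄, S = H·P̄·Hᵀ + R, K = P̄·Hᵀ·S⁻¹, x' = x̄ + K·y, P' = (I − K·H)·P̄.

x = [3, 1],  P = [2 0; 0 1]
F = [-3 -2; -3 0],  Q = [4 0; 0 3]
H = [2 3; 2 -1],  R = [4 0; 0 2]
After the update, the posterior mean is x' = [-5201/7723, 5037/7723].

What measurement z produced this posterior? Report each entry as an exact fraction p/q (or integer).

x̄ = F·x = [-11, -9]
P̄ = F·P·Fᵀ + Q = [26 18; 18 21]
S = H·P̄·Hᵀ + R = [513 113; 113 55]
K = P̄·Hᵀ·S⁻¹ = [994/7723 2732/7723; 1875/7723 -1746/7723]
x' − x̄ = [79752/7723, 74544/7723] = K·y
y = (KᵀK)⁻¹·Kᵀ·(x' − x̄) = [50, 11]
z = y + H·x̄ = [50, 11] + [-49, -13] = [1, -2]

z = [1, -2]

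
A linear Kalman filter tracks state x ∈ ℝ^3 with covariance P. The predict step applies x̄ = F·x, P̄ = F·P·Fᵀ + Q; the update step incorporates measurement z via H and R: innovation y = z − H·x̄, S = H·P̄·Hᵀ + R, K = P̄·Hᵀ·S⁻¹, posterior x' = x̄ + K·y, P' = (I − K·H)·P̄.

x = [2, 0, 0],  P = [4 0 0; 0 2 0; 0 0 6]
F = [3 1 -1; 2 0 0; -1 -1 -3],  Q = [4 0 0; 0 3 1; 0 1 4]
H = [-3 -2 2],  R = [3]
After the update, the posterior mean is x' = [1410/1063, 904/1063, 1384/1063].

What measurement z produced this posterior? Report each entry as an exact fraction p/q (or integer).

x̄ = F·x = [6, 4, -2]
P̄ = F·P·Fᵀ + Q = [48 24 4; 24 19 -7; 4 -7 64]
S = H·P̄·Hᵀ + R = [1063]
K = P̄·Hᵀ·S⁻¹ = [-184/1063; -124/1063; 130/1063]
x' − x̄ = [-4968/1063, -3348/1063, 3510/1063] = K·y
y = (KᵀK)⁻¹·Kᵀ·(x' − x̄) = [27]
z = y + H·x̄ = [27] + [-30] = [-3]

z = [-3]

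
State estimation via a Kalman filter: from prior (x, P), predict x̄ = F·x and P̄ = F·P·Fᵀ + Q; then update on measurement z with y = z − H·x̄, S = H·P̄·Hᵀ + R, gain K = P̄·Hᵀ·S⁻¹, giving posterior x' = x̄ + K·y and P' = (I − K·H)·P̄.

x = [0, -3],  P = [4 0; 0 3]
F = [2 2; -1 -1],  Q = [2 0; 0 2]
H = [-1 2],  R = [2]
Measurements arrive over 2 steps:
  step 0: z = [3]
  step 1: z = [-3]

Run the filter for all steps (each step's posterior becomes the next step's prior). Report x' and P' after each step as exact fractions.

step 0: x' = [-111/62, 21/31], P' = [89/31 30/31; 30/31 23/31]
step 1: x' = [171/142, -117/142], P' = [2219/781 750/781; 750/781 578/781]

step 0: x̄ = F·x = [-6, 3]
step 0: P̄ = F·P·Fᵀ + Q = [30 -14; -14 9]
step 0: y = z − H·x̄ = [-9]
step 0: S = H·P̄·Hᵀ + R = [124]
step 0: K = P̄·Hᵀ·S⁻¹ = [-29/62; 8/31]
step 0: x' = x̄ + K·y = [-111/62, 21/31]
step 0: P' = (I − K·H)·P̄ = [89/31 30/31; 30/31 23/31]
step 1: x̄ = F·x = [-69/31, 69/62]
step 1: P̄ = F·P·Fᵀ + Q = [750/31 -344/31; -344/31 234/31]
step 1: y = z − H·x̄ = [-231/31]
step 1: S = H·P̄·Hᵀ + R = [3124/31]
step 1: K = P̄·Hᵀ·S⁻¹ = [-719/1562; 203/781]
step 1: x' = x̄ + K·y = [171/142, -117/142]
step 1: P' = (I − K·H)·P̄ = [2219/781 750/781; 750/781 578/781]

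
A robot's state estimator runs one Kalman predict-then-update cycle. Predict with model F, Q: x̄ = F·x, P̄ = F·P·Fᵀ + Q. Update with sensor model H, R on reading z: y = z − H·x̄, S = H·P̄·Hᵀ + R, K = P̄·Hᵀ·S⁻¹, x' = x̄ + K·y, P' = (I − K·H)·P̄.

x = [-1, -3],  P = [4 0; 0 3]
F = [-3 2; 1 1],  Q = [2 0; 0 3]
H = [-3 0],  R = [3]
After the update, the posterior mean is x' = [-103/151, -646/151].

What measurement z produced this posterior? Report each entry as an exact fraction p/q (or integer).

x̄ = F·x = [-3, -4]
P̄ = F·P·Fᵀ + Q = [50 -6; -6 10]
S = H·P̄·Hᵀ + R = [453]
K = P̄·Hᵀ·S⁻¹ = [-50/151; 6/151]
x' − x̄ = [350/151, -42/151] = K·y
y = (KᵀK)⁻¹·Kᵀ·(x' − x̄) = [-7]
z = y + H·x̄ = [-7] + [9] = [2]

z = [2]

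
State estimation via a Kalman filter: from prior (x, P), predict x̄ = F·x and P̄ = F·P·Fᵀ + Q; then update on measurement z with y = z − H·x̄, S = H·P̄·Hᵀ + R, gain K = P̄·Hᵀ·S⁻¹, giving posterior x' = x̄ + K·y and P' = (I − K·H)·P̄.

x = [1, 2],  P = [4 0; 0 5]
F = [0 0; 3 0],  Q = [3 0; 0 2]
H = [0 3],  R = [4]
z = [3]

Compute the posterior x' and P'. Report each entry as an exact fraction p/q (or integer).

x' = [0, 177/173]
P' = [3 0; 0 76/173]

x̄ = F·x = [0, 3]
P̄ = F·P·Fᵀ + Q = [3 0; 0 38]
y = z − H·x̄ = [-6]
S = H·P̄·Hᵀ + R = [346]
K = P̄·Hᵀ·S⁻¹ = [0; 57/173]
x' = x̄ + K·y = [0, 177/173]
P' = (I − K·H)·P̄ = [3 0; 0 76/173]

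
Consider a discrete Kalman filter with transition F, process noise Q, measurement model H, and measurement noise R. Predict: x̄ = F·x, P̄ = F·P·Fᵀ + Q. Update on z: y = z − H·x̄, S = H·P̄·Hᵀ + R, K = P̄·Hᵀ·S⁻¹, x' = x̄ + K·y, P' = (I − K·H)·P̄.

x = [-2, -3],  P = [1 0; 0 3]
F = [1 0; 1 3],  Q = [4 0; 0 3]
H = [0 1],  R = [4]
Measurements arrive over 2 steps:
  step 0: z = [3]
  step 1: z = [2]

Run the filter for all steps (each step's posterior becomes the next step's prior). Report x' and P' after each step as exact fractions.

step 0: x̄ = F·x = [-2, -11]
step 0: P̄ = F·P·Fᵀ + Q = [5 1; 1 31]
step 0: y = z − H·x̄ = [14]
step 0: S = H·P̄·Hᵀ + R = [35]
step 0: K = P̄·Hᵀ·S⁻¹ = [1/35; 31/35]
step 0: x' = x̄ + K·y = [-8/5, 7/5]
step 0: P' = (I − K·H)·P̄ = [174/35 4/35; 4/35 124/35]
step 1: x̄ = F·x = [-8/5, 13/5]
step 1: P̄ = F·P·Fᵀ + Q = [314/35 186/35; 186/35 1419/35]
step 1: y = z − H·x̄ = [-3/5]
step 1: S = H·P̄·Hᵀ + R = [1559/35]
step 1: K = P̄·Hᵀ·S⁻¹ = [186/1559; 1419/1559]
step 1: x' = x̄ + K·y = [-2606/1559, 3202/1559]
step 1: P' = (I − K·H)·P̄ = [12998/1559 744/1559; 744/1559 5676/1559]

step 0: x' = [-8/5, 7/5], P' = [174/35 4/35; 4/35 124/35]
step 1: x' = [-2606/1559, 3202/1559], P' = [12998/1559 744/1559; 744/1559 5676/1559]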